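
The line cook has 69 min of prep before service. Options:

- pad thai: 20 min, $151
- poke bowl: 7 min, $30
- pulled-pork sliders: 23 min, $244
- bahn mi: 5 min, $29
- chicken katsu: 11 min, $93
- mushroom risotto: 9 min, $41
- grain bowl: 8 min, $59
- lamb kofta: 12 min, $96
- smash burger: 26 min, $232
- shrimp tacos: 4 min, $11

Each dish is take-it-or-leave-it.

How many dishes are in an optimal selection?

Best achievable profit is 631.
pulled-pork sliders + grain bowl + lamb kofta + smash burger hits 631 at 69 min.
Any selection reaching 631 contains exactly 4 dishes.

4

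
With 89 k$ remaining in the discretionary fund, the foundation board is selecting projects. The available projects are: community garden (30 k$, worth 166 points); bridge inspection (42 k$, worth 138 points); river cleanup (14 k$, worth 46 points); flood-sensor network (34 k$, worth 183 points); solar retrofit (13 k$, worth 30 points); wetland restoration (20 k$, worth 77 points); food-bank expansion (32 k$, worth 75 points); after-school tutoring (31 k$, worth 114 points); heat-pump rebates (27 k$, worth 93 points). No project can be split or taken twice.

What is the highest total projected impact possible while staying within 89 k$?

Community garden + flood-sensor network + wetland restoration uses 84 of the 89 k$ and totals 426.
That's the maximum — no swap from here does better than 426.

426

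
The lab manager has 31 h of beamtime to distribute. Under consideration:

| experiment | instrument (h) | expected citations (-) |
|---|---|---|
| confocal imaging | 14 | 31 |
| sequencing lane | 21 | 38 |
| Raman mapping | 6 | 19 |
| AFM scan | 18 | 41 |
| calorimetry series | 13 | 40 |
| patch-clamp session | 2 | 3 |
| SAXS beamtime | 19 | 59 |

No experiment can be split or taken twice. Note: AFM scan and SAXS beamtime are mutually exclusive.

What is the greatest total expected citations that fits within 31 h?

81

By expected citations per h: Raman mapping 3.17, SAXS beamtime 3.11, calorimetry series 3.08 lead.
Taking AFM scan + calorimetry series: 31 h used, 81 in expected citations.
Nothing else feasible within 31 h beats 81.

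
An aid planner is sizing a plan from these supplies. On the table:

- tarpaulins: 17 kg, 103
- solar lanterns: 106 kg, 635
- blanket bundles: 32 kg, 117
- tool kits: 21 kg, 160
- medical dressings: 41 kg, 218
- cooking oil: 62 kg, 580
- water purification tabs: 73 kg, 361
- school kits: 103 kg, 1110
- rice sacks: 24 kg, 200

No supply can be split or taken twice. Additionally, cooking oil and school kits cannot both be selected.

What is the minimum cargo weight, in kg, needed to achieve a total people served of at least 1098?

103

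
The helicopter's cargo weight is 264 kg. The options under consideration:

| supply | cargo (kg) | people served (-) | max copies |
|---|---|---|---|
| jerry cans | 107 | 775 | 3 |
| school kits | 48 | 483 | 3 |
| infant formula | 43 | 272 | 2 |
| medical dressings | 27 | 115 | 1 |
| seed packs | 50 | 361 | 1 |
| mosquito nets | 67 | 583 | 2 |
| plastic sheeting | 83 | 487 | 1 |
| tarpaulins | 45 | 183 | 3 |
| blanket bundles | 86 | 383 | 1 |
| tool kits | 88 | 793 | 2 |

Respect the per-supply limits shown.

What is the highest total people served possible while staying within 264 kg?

The ratio heuristic lands on 3×school kits + medical dressings + tool kits (2357) but leaves 5 kg idle.
Replace medical dressings and tool kits with seed packs + mosquito nets: the trade gains 36 net, giving 2393 at 261 kg.

2393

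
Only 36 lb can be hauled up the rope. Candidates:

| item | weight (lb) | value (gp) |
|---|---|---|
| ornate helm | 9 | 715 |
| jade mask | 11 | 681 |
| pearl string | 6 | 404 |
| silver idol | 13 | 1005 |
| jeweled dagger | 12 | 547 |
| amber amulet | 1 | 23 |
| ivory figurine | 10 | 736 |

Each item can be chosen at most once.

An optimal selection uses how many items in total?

The maximum value within 36 lb is 2536.
One optimal bundle: ornate helm + jade mask + pearl string + ivory figurine (36 lb).
Every optimal selection uses 4 items.

4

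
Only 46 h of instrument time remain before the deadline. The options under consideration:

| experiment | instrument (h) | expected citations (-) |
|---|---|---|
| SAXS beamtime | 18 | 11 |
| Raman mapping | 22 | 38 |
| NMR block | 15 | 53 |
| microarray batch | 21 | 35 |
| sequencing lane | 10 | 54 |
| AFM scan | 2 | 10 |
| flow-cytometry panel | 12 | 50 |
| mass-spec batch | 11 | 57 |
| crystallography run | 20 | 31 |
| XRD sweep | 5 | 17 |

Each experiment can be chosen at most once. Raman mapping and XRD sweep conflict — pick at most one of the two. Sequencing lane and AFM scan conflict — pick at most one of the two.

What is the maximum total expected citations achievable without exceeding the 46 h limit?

NMR block + AFM scan + flow-cytometry panel + mass-spec batch + XRD sweep uses 45 of the 46 h and totals 187.
Every other selection either busts 46 h or breaks a pairing rule or fails to beat 187.

187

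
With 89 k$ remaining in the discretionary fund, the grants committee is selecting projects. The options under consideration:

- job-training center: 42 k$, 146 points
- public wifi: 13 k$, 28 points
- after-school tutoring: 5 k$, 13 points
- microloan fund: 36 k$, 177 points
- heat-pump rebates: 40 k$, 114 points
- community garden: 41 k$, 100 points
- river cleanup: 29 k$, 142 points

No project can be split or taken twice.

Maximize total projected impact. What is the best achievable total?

360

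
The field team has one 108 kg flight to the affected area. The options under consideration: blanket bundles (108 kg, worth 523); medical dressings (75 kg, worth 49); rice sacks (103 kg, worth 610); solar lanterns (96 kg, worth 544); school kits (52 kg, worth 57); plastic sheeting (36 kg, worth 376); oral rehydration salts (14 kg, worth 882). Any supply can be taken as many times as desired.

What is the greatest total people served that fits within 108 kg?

6174

By people served per kg: oral rehydration salts 63.00, plastic sheeting 10.44, rice sacks 5.92, solar lanterns 5.67 lead.
The ratio ordering already packs tightly: 7×oral rehydration salts, 98 kg, 6174.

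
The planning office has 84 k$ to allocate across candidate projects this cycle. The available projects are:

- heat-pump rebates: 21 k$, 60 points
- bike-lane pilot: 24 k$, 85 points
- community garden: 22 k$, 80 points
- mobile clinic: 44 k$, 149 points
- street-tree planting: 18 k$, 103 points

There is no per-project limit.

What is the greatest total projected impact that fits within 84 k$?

412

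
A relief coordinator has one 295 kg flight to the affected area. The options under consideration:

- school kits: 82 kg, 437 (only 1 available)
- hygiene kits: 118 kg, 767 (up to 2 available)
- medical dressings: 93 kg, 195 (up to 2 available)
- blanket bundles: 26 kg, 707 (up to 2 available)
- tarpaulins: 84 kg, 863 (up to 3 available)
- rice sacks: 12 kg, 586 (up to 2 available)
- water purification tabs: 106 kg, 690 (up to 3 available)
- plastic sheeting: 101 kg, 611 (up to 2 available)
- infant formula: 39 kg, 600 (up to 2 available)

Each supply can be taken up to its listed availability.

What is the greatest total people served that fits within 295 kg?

4912

Density check — rice sacks 48.83, blanket bundles 27.19, infant formula 15.38, tarpaulins 10.27 are the best per kg.
A density-first pass picks 2×blanket bundles + tarpaulins + 2×rice sacks + 2×infant formula — 4649 at 238 kg.
Replace infant formula with tarpaulins: the trade gains 263 net, giving 4912 at 283 kg.
That's the maximum — no swap from here does better than 4912.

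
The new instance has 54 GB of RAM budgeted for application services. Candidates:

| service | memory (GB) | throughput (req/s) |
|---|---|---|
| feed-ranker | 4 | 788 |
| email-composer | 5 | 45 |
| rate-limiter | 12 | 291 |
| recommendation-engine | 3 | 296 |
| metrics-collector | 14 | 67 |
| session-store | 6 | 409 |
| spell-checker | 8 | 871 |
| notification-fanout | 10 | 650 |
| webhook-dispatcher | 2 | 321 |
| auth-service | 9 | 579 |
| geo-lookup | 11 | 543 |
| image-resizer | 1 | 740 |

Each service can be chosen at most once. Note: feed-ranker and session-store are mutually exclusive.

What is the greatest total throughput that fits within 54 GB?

4833

Density check — image-resizer 740.00, feed-ranker 197.00, webhook-dispatcher 160.50 are the best per GB.
Best packing: feed-ranker + email-composer + recommendation-engine + spell-checker + notification-fanout + webhook-dispatcher + auth-service + geo-lookup + image-resizer — 53 GB, 4833 total.
The spare 1 GB is too small for any remaining service, and no feasible exchange beats 4833.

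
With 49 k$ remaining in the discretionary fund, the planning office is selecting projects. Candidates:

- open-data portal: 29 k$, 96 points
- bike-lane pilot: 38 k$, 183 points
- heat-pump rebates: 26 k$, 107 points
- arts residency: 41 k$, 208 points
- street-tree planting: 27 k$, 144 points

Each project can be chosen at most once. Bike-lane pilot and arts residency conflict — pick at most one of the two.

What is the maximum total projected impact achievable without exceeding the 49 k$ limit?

208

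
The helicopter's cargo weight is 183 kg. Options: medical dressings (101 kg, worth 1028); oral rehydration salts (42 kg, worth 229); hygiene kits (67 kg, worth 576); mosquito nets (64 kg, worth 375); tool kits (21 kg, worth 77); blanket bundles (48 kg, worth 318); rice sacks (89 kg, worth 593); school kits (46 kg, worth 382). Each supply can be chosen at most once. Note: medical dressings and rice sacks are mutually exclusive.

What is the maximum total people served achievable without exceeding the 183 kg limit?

1604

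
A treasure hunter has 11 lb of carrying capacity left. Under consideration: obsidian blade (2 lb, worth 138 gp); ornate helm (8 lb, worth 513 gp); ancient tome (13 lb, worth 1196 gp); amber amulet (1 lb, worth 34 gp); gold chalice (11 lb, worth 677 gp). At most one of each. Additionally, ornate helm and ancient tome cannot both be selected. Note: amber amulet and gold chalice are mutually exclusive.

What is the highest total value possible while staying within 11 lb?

The ratio ordering already packs tightly: obsidian blade + ornate helm + amber amulet, 11 lb, 685.
Nothing else feasible within 11 lb beats 685.

685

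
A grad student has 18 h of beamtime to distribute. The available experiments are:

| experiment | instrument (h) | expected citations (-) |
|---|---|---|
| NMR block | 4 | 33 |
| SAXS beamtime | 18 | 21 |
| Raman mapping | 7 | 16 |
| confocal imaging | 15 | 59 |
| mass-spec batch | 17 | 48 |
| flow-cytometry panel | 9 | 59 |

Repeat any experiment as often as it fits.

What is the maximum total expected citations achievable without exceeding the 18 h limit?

132

Taking 4×NMR block: 16 h used, 132 in expected citations.
That's the maximum — no swap from here does better than 132.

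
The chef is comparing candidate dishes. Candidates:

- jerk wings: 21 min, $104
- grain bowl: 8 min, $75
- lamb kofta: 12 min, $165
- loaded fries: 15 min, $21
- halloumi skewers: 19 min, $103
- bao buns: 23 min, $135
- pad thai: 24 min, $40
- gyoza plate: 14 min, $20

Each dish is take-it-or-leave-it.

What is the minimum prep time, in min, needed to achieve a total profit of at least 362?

Minimise min subject to total profit ≥ 362.
grain bowl + lamb kofta + bao buns: 375 profit at 43 min.
Below 43 min the best achievable stays under 362.

43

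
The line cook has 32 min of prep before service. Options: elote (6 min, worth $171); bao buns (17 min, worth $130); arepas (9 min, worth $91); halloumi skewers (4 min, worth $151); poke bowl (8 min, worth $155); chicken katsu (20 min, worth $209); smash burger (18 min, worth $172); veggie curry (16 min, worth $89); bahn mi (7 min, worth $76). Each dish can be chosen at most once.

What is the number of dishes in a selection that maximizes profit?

4

The maximum profit within 32 min is 568.
elote + arepas + halloumi skewers + poke bowl hits 568 at 27 min.
Every optimal selection uses 4 dishes.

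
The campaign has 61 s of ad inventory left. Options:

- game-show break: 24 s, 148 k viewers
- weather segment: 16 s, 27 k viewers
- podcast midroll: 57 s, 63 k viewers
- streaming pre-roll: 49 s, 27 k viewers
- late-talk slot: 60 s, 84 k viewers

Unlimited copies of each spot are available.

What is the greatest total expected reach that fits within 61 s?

Density check — game-show break 6.17, weather segment 1.69, late-talk slot 1.40 are the best per s.
Best packing: 2×game-show break — 48 s, 296 total.
The spare 13 s is too small for any remaining spot, and no exchange beats 296.

296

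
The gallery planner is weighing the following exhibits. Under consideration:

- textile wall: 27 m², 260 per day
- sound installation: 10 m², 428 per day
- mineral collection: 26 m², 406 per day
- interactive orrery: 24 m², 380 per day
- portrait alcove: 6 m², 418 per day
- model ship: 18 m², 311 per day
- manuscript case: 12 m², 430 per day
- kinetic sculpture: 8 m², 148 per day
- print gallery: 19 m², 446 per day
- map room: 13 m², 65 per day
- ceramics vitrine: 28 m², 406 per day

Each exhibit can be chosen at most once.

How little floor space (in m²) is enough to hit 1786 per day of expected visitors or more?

55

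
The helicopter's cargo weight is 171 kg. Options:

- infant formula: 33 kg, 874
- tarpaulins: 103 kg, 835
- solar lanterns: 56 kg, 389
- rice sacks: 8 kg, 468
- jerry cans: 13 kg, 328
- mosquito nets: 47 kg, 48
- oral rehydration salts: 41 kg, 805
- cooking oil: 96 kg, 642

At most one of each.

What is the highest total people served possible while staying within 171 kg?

2864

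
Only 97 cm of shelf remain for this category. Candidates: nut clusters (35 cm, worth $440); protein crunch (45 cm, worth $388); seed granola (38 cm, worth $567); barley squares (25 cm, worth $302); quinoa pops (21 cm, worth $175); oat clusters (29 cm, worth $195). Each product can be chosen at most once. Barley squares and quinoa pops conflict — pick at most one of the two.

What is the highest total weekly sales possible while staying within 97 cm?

1182

Best packing: nut clusters + seed granola + quinoa pops — 94 cm, 1182 total.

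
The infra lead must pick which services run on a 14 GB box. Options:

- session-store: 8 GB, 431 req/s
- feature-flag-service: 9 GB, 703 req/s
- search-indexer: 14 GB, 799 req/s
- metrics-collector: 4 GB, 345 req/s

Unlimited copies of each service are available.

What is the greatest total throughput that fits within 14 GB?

1048

Greedy by ratio would take 3×metrics-collector: 12 GB used, total 1035.
The 8 GB tied up in 2×metrics-collector is better spent on feature-flag-service — total rises to 1048 (13 GB).
Nothing else within 14 GB beats 1048.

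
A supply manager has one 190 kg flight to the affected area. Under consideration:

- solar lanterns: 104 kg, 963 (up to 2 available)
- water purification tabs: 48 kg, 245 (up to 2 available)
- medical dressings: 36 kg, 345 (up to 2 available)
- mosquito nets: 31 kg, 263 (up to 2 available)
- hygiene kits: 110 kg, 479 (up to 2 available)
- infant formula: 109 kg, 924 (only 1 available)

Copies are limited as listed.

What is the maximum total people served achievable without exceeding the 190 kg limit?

Solar lanterns + 2×medical dressings uses 176 of the 190 kg and totals 1653.

1653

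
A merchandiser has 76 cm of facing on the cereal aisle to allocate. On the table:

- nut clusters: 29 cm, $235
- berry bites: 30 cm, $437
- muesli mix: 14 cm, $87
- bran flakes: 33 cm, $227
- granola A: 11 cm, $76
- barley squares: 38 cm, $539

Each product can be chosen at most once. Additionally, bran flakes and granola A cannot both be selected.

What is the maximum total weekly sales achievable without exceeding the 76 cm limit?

976

Berry bites + barley squares uses 68 of the 76 cm and totals 976.
An exhaustive check of the 64 subsets confirms 976.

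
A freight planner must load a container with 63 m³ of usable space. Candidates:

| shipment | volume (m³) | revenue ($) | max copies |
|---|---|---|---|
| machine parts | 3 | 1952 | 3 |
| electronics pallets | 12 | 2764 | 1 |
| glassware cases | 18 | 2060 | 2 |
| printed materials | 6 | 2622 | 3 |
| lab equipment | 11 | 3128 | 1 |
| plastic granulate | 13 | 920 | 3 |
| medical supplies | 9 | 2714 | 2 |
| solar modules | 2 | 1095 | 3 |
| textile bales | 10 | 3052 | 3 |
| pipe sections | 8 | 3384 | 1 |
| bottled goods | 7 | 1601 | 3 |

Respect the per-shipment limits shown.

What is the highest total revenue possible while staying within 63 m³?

26571

Filling by ratio: 3×machine parts + 3×printed materials + 3×solar modules + 2×textile bales + pipe sections for 26495, with 2 m³ left unused.
Dropping textile bales frees 10 m³; slotting in lab equipment (11 m³) lifts the total to 26571 at 62 m³.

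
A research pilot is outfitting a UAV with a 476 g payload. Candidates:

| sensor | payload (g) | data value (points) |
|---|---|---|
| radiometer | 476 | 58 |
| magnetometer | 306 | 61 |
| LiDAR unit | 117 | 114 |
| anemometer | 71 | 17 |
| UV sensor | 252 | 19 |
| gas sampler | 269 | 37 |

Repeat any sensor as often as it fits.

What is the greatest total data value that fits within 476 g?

Best packing: 4×LiDAR unit — 468 g, 456 total.
That's the maximum — no swap from here does better than 456.

456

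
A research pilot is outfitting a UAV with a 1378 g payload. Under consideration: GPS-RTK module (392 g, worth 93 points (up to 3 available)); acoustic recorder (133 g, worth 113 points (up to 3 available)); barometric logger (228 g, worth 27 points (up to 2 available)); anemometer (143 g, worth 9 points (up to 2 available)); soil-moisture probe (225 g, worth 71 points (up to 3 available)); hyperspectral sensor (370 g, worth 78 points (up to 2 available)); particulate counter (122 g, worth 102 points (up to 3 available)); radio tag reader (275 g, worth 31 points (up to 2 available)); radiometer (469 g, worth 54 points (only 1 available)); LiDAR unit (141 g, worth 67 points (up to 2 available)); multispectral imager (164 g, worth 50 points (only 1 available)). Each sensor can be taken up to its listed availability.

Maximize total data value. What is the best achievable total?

Ranking by ratio (data value/g): acoustic recorder 0.85, particulate counter 0.84, LiDAR unit 0.48, soil-moisture probe 0.32.
Taking the top-ratio sensors first gives 3×acoustic recorder + soil-moisture probe + 3×particulate counter + 2×LiDAR unit for 850 (1272 g).
Replace LiDAR unit with soil-moisture probe: the trade gains 4 net, giving 854 at 1356 g.
The spare 22 g is too small for any remaining sensor, and no exchange beats 854.

854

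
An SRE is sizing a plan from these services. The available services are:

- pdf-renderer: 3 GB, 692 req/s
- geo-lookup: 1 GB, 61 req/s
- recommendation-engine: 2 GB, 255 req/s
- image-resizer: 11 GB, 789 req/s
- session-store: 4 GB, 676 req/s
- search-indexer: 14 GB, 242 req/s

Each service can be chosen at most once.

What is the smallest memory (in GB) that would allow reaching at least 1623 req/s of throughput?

9

Look for the lowest-memory combination reaching 1623.
pdf-renderer + recommendation-engine + session-store reaches 1623 using 9 GB.
No combination under 9 GB hits 1623.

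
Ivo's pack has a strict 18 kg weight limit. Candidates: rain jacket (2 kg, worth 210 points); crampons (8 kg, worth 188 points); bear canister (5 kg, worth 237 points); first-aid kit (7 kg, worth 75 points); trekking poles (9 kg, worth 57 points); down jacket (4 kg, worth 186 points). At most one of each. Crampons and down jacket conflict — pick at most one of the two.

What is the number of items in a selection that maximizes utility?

Best achievable utility is 708.
rain jacket + bear canister + first-aid kit + down jacket hits 708 at 18 kg.
Any selection reaching 708 contains exactly 4 items.

4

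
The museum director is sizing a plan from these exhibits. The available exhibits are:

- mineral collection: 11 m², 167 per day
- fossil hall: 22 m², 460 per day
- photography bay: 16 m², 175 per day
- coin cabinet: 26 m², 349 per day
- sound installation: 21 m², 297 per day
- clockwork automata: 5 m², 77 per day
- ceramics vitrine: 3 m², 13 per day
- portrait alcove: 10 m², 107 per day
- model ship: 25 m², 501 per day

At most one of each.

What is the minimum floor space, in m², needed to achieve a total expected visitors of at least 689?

Minimise m² subject to total expected visitors ≥ 689.
mineral collection + fossil hall + clockwork automata reaches 704 using 38 m².
Below 38 m² the best achievable stays under 689.

38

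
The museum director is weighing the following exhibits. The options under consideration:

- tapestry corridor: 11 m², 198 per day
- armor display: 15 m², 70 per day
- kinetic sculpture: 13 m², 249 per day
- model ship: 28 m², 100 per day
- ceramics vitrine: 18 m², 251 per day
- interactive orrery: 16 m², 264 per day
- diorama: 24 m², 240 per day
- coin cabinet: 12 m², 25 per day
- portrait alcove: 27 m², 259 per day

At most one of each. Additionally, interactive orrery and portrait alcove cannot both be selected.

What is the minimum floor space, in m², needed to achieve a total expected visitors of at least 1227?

94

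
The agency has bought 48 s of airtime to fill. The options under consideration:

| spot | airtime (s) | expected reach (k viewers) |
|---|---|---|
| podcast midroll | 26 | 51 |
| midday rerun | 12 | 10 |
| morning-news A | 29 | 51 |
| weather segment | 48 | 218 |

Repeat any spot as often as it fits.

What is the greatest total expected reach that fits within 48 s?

Best packing: weather segment — 48 s, 218 total.

218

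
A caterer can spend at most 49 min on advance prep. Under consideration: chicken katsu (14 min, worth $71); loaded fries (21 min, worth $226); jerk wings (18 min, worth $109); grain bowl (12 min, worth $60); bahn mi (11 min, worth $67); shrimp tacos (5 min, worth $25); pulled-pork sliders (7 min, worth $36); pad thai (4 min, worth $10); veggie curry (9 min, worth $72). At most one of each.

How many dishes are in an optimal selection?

Best achievable profit is 407.
For example loaded fries + jerk wings + veggie curry achieves it, using 48 min.
All optima have 3 dishes.

3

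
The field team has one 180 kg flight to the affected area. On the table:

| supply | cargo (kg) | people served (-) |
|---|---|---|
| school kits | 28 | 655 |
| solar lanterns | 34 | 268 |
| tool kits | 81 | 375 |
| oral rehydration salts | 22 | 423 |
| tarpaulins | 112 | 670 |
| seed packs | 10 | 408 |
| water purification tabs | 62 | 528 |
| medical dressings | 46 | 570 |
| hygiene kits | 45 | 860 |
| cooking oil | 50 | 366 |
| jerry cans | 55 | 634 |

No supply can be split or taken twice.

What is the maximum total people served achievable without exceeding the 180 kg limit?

Greedy by ratio would take school kits + oral rehydration salts + seed packs + medical dressings + hygiene kits: 151 kg used, total 2916.
The 46 kg tied up in medical dressings is better spent on jerry cans — total rises to 2980 (160 kg).
Every other selection either busts 180 kg or fails to beat 2980.

2980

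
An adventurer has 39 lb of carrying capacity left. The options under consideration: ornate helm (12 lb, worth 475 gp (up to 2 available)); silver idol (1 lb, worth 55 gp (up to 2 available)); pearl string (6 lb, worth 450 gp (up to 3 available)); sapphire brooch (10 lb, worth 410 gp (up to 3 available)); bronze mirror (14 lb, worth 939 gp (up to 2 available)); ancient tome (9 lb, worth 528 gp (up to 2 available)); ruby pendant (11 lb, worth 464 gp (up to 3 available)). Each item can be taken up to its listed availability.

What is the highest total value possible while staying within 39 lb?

Density check — pearl string 75.00, bronze mirror 67.07, ancient tome 58.67 are the best per lb.
A density-first pass picks 2×silver idol + 3×pearl string + bronze mirror — 2399 at 34 lb.
Replace bronze mirror with 2×ancient tome: the trade gains 117 net, giving 2516 at 38 lb.
That's the maximum — no swap from here does better than 2516.

2516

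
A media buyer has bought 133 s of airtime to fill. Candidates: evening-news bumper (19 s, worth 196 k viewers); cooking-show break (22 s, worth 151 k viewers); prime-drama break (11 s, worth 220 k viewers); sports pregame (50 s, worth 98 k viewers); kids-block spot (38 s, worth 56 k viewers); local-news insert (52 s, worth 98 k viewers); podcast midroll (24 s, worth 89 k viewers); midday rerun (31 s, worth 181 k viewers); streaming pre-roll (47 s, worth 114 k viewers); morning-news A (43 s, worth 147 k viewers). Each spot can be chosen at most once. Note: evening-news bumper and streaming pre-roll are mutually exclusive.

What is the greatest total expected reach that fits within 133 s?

895

Greedy by ratio would take evening-news bumper + cooking-show break + prime-drama break + podcast midroll + midday rerun: 107 s used, total 837.
The 24 s tied up in podcast midroll is better spent on morning-news A — total rises to 895 (126 s).
Nothing else feasible within 133 s beats 895.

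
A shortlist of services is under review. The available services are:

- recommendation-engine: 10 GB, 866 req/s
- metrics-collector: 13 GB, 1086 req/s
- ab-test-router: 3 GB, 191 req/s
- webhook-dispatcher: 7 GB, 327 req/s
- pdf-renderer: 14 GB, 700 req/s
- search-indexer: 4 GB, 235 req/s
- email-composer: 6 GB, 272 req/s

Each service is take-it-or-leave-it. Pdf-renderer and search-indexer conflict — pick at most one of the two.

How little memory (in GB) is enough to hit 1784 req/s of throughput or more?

Minimise GB subject to total throughput ≥ 1784.
recommendation-engine + metrics-collector: 1952 throughput at 23 GB.
Any bundle with less than 23 GB falls short of 1784.

23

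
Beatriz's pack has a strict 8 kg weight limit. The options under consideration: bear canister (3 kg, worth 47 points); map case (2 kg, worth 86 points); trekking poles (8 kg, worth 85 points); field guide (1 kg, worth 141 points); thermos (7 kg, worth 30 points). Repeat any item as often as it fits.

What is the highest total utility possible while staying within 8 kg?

The ratio ordering already packs tightly: 8×field guide, 8 kg, 1128.

1128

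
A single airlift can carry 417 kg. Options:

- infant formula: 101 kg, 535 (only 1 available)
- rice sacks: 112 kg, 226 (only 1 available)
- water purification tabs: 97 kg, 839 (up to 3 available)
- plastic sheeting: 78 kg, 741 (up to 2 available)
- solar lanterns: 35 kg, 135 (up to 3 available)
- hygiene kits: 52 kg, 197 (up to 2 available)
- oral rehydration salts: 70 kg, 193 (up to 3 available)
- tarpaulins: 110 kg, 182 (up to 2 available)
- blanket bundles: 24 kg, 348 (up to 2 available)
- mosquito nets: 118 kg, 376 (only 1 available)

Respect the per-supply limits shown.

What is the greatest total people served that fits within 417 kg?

3954

Filling by ratio: 2×water purification tabs + 2×plastic sheeting + 2×blanket bundles for 3856, with 19 kg left unused.
The 78 kg tied up in plastic sheeting is better spent on water purification tabs — total rises to 3954 (417 kg).
Every other selection either busts 417 kg or exceeds an availability limit or fails to beat 3954.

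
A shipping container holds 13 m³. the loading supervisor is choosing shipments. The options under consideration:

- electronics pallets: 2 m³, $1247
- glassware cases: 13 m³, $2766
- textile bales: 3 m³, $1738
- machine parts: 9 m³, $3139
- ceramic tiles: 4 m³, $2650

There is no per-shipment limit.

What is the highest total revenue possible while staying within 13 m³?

Density check — ceramic tiles 662.50, electronics pallets 623.50, textile bales 579.33, machine parts 348.78 are the best per m³.
Greedy by ratio would take 3×ceramic tiles: 12 m³ used, total 7950.
Dropping ceramic tiles frees 4 m³; slotting in electronics pallets + textile bales (5 m³) lifts the total to 8285 at 13 m³.
Nothing else within 13 m³ beats 8285.

8285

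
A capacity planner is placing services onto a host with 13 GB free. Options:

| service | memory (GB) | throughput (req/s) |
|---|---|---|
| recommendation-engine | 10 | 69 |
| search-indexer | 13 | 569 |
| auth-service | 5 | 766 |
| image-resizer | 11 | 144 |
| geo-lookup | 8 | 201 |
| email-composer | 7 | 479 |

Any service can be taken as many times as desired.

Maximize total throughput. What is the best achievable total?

Density check — auth-service 153.20, email-composer 68.43, search-indexer 43.77, geo-lookup 25.12 are the best per GB.
Taking 2×auth-service: 10 GB used, 1532 in throughput.
That's the maximum — no swap from here does better than 1532.

1532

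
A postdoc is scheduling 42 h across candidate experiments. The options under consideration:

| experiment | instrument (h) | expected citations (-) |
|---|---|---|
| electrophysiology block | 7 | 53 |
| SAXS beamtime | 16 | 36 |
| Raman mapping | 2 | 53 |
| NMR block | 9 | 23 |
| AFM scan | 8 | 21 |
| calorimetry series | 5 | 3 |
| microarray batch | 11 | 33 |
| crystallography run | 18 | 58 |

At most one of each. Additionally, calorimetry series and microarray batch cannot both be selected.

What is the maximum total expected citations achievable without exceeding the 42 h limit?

197

The ratio ordering already packs tightly: electrophysiology block + Raman mapping + microarray batch + crystallography run, 38 h, 197.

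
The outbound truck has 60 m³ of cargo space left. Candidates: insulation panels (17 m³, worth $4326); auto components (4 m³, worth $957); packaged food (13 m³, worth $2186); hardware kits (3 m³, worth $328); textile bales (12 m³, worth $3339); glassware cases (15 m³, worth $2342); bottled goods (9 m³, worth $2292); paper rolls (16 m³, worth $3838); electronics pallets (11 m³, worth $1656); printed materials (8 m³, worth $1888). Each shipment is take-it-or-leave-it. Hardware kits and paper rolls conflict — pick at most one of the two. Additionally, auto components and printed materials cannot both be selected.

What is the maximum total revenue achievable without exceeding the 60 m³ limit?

14752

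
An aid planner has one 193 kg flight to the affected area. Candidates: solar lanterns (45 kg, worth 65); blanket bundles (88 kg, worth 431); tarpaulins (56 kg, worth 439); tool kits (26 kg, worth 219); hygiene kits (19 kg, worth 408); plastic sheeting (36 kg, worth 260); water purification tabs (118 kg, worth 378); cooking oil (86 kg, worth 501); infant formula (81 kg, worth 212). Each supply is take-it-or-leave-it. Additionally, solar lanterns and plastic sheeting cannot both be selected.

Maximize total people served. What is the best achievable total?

1567

By people served per kg: hygiene kits 21.47, tool kits 8.42, tarpaulins 7.84 lead.
Best packing: tarpaulins + tool kits + hygiene kits + cooking oil — 187 kg, 1567 total.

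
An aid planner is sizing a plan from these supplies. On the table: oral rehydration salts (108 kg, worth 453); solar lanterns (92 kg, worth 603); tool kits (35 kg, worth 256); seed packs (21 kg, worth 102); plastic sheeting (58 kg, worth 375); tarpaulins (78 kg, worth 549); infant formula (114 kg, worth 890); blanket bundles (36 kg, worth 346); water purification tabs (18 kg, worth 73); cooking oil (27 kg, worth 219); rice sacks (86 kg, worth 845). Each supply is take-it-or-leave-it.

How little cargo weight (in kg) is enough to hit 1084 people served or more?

121

Look for the lowest-cargo combination reaching 1084.
Taking tool kits + rice sacks gives 1101 (≥ 1084) for 121 kg.
Below 121 kg the best achievable stays under 1084.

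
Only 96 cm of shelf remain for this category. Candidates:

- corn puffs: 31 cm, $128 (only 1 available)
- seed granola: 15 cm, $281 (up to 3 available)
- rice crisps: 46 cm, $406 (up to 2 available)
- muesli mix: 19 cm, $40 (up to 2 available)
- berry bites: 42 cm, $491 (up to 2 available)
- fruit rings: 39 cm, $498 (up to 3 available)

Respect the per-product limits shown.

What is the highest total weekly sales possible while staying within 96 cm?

1341

Taking 3×seed granola + fruit rings: 84 cm used, 1341 in weekly sales.
Every other selection either busts 96 cm or exceeds an availability limit or fails to beat 1341.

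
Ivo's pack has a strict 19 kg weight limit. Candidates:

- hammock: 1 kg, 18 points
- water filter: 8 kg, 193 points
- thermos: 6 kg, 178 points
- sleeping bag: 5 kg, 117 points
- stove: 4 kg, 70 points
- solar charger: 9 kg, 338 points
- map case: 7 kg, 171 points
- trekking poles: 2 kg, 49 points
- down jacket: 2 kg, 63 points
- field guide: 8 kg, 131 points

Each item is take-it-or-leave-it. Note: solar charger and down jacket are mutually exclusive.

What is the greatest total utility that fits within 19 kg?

Best packing: thermos + stove + solar charger — 19 kg, 586 total.

586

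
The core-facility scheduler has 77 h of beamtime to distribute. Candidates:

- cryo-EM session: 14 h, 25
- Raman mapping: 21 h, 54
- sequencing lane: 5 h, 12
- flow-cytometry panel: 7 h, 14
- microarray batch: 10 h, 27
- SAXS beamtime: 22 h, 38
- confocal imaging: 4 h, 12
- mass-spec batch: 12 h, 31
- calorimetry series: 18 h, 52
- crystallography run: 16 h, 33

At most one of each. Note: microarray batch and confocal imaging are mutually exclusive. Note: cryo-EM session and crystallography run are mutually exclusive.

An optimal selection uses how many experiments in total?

5

Optimal total is 197.
One optimal bundle: Raman mapping + microarray batch + mass-spec batch + calorimetry series + crystallography run (77 h).
All optima have 5 experiments.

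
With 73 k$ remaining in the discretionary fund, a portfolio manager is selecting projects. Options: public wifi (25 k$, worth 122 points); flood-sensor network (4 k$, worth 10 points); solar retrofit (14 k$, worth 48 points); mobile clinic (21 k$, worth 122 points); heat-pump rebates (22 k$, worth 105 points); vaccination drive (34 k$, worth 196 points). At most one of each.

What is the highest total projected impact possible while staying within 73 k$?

376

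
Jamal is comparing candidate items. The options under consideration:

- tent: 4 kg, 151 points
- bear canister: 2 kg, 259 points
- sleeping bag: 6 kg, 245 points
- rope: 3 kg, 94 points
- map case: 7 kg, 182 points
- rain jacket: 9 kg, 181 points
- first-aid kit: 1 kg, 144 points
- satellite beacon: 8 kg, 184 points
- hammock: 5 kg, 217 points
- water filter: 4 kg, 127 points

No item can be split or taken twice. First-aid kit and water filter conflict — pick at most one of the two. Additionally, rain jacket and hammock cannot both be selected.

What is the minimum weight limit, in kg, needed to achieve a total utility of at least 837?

14

Look for the lowest-weight combination reaching 837.
bear canister + sleeping bag + first-aid kit + hammock reaches 865 using 14 kg.
Below 14 kg the best achievable stays under 837.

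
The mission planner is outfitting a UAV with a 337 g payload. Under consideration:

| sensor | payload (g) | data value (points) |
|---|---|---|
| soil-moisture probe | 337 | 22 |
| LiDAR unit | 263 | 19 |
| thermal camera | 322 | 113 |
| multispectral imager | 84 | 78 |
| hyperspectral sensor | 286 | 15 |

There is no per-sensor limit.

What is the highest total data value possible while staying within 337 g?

312

Taking 4×multispectral imager: 336 g used, 312 in data value.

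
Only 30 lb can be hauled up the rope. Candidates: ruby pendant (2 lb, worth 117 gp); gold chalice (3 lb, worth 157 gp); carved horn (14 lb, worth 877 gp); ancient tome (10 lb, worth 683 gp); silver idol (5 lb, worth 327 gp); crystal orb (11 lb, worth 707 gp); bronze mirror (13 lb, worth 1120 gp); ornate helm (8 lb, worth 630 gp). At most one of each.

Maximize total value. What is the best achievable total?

2247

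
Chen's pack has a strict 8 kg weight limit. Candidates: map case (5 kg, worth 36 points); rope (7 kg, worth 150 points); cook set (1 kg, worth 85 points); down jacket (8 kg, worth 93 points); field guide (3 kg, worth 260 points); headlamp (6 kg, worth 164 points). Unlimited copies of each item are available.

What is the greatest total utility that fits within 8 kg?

Best packing: 2×cook set + 2×field guide — 8 kg, 690 total.
No other feasible combination exceeds 690.

690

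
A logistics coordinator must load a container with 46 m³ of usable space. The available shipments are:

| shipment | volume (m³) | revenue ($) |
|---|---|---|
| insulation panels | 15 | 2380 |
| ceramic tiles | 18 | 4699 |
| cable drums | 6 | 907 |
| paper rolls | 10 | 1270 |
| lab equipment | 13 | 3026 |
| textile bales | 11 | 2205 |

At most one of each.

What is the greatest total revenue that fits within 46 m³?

10105

Density check — ceramic tiles 261.06, lab equipment 232.77, textile bales 200.45, insulation panels 158.67 are the best per m³.
Filling by ratio: ceramic tiles + lab equipment + textile bales for 9930, with 4 m³ left unused.
Replace textile bales with insulation panels: the trade gains 175 net, giving 10105 at 46 m³.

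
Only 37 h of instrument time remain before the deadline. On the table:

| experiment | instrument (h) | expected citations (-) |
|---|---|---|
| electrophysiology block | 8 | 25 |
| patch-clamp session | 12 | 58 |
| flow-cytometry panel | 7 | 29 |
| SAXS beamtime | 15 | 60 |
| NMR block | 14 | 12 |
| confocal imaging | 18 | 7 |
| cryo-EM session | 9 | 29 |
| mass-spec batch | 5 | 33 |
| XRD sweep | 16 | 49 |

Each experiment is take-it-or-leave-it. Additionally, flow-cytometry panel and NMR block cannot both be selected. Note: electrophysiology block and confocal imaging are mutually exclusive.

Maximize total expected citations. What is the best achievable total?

151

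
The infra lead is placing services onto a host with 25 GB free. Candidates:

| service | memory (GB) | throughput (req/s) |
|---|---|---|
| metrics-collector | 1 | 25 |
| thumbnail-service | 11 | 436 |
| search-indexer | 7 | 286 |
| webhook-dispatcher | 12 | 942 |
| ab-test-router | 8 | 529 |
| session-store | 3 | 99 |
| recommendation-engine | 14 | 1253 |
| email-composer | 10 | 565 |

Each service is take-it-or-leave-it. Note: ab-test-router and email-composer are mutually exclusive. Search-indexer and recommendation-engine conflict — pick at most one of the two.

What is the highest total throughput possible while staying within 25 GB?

1881

The ratio ordering already packs tightly: ab-test-router + session-store + recommendation-engine, 25 GB, 1881.
The closest alternative, metrics-collector + recommendation-engine + email-composer, reaches only 1843.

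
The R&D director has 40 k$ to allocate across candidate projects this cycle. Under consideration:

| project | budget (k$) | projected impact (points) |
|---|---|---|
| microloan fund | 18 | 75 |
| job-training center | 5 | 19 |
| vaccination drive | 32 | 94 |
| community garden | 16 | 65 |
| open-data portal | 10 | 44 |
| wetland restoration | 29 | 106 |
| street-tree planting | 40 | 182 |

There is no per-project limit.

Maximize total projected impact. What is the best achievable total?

Taking street-tree planting: 40 k$ used, 182 in projected impact.

182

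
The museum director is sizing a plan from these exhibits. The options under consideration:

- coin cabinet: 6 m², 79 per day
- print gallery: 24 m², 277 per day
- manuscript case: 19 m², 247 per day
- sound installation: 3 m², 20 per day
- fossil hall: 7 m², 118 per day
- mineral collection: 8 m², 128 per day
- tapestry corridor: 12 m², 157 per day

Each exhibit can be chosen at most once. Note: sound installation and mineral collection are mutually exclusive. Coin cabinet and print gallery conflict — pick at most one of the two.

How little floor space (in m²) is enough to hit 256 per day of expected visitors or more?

19

Need the lightest bundle worth ≥ 256.
fossil hall + tapestry corridor reaches 275 using 19 m².
Any bundle with less than 19 m² falls short of 256.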